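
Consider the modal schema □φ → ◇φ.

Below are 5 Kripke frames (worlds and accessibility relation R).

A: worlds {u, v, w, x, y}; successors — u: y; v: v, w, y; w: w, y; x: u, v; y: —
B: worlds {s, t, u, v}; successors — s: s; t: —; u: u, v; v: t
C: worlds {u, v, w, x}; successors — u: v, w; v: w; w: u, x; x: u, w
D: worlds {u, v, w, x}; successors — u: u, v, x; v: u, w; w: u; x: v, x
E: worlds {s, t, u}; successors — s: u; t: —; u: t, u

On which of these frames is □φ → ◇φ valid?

Frame correspondent (Sahlqvist): ∀x ∃y Rxy — i.e. seriality.
A: fails — world y has no successor.
B: fails — world t has no successor.
C: holds.
D: holds.
E: fails — world t has no successor.
Valid on: C, D.

C, D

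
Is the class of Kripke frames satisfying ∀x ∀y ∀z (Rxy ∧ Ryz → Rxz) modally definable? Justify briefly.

The condition is transitivity. A defining modal formula is □q → □□q.
Suppose □q→□□q is valid. Take Rxy, Ryz and set V(q)={w : Rxw}. Then □q at x, so □□q at x, so □q at y, so q at z, i.e. Rxz.

Definable; □q → □□q defines it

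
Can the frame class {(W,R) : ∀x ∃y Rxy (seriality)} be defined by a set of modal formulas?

Definable; □p → ◇p defines it

This is a Sahlqvist condition; the D axiom □p → ◇p defines it.
Suppose □p→◇p is valid. At any x set V(p)=W. Then □p at x, so ◇p at x, so x has a successor.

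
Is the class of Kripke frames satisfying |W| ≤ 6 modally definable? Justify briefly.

Any modally definable frame class is closed under disjoint unions.
Any modal formula valid on each of 7 disjoint one-world frames is valid on their disjoint union (validity is preserved under disjoint unions). Each one-world frame has |W|=1≤6, but the union has |W|=7.
Hence having at most 6 worlds is not modally definable.

Not definable by any modal formula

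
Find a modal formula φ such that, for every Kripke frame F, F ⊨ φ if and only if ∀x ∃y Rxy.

□r → ◇r

This is seriality; the standard corresponding axiom is D: □r → ◇r.
Suppose □r→◇r is valid. At any x set V(r)=W. Then □r at x, so ◇r at x, so x has a successor.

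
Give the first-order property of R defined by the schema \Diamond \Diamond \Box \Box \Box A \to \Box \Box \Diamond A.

This is a Sahlqvist (Geach-type) schema ◇^2□^3A → □^2◇^1A.
Minimal-valuation argument: fix x; take any y with xR^2y and any z with xR^2z. Set V(A) to the set of worlds R-reachable from y in exactly 3 steps. Then □^3A holds at y, so the antecedent holds at x; validity forces ◇^1A at z, giving a w with zR^1w and yR^3w.
First-order correspondent: \forall x \forall y \forall z ((x R^2 y \wedge x R^2 z) \to \exists w (y R^3 w \wedge zRw)).

\forall x \forall y \forall z ((x R^2 y \wedge x R^2 z) \to \exists w (y R^3 w \wedge zRw))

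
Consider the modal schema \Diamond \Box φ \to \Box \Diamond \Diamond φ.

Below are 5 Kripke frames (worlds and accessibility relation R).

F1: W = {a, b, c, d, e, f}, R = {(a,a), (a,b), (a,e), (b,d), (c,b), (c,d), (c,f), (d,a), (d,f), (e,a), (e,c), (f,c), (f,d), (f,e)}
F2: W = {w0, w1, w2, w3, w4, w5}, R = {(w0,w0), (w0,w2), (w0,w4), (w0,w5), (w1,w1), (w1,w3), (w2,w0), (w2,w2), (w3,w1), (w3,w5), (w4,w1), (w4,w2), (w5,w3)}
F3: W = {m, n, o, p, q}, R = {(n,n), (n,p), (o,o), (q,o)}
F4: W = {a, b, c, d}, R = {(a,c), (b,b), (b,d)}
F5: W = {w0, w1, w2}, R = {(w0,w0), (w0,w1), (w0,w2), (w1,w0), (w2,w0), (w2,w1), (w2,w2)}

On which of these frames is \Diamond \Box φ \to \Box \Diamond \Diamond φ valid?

F5

Frame correspondent (Sahlqvist): \forall x \forall y \forall z ((xRy \wedge xRz) \to \exists w (yRw \wedge z R^2 w)) — i.e. a generalized confluence (Geach) condition.
F1: fails — aRb, aRb but no w with bRw and bR²w.
F2: fails — w0Rw2, w0Rw5 but no w with w2Rw and w5R²w.
F3: fails — nRn, nRp but no w with nRw and pR²w.
F4: fails — aRc, aRc but no w with cRw and cR²w.
F5: holds.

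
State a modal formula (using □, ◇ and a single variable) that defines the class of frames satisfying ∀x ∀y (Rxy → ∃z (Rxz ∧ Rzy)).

□□q → □q

This is density; the standard corresponding axiom is C4: □□q → □q.
Suppose □□q→□q is valid. Take Rxy and set V(q)={w : xR²w}. Then □□q at x, so □q at x, so q at y, i.e. ∃z(Rxz∧Rzy).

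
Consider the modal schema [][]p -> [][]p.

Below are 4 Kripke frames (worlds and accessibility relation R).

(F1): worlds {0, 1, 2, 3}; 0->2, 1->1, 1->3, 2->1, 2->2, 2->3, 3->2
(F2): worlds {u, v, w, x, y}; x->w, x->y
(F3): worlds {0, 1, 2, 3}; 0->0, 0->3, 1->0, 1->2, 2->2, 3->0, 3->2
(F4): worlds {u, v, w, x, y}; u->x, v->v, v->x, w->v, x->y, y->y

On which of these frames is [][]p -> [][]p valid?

This is the axiom for a generalized confluence (Geach) condition; its first-order frame correspondent is forall x forall z (x R^2 z -> exists w (x R^2 w & z = w)).
(F1): condition met.
(F2): condition met.
(F3): condition met.
(F4): condition met.

(F1), (F2), (F3), (F4)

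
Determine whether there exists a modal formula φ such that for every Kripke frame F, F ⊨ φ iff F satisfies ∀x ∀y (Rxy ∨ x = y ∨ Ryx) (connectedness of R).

No — not modally definable

Modal frame validity is preserved under disjoint unions.
Take 2 disjoint single-world reflexive frames: each is trivially connected, but their disjoint union has 2 worlds with no edge between distinct components, so it is not connected.
So the class is not modally definable.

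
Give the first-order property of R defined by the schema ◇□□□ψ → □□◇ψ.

This is a Sahlqvist (Geach-type) schema ◇^1□^3ψ → □^2◇^1ψ.
Minimal-valuation argument: fix x; take any y with xR^1y and any z with xR^2z. Set V(ψ) to the set of worlds R-reachable from y in exactly 3 steps. Then □^3ψ holds at y, so the antecedent holds at x; validity forces ◇^1ψ at z, giving a w with zR^1w and yR^3w.
First-order correspondent: ∀x ∀y ∀z ((xRy ∧ xR²z) → ∃w (yR³w ∧ zRw)).

∀x ∀y ∀z ((xRy ∧ xR²z) → ∃w (yR³w ∧ zRw))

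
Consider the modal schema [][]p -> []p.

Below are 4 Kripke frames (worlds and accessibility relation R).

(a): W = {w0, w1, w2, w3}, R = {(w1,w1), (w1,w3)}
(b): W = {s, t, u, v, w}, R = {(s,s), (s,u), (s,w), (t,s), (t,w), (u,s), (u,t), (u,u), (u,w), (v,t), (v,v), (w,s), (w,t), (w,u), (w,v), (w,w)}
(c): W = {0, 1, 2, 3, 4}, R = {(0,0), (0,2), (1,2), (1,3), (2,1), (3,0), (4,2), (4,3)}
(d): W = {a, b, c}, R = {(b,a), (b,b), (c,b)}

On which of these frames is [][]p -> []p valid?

Frame correspondent (Sahlqvist): forall x forall y (Rxy -> exists z (Rxz & Rzy)) — i.e. density.
(a): holds.
(b): holds.
(c): fails — R12 but no z with R1z and Rz2.
(d): holds.

(a), (b), (d)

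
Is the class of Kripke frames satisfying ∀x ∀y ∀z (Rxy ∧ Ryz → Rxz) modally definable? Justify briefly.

This is a Sahlqvist condition; the 4 axiom □r → □□r defines it.

Yes, by □r → □□r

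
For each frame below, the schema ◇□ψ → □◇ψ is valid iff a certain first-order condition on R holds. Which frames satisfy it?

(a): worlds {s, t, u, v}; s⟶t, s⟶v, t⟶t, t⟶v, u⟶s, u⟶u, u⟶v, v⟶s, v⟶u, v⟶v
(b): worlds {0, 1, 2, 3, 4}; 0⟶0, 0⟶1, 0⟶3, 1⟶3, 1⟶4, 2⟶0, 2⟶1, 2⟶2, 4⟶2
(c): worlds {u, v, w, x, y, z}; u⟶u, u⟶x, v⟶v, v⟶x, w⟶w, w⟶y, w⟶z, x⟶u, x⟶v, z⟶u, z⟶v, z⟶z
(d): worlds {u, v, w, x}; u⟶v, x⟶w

Frame correspondent (Sahlqvist): ∀x ∀y ∀z (Rxy ∧ Rxz → ∃w (Ryw ∧ Rzw)) — i.e. convergence.
(a): condition met.
(b): fails — R00 and R03 but 0 and 3 have no common successor.
(c): fails — Rww and Rwy but w and y have no common successor.
(d): fails — Ruv and Ruv but v and v have no common successor.

(a)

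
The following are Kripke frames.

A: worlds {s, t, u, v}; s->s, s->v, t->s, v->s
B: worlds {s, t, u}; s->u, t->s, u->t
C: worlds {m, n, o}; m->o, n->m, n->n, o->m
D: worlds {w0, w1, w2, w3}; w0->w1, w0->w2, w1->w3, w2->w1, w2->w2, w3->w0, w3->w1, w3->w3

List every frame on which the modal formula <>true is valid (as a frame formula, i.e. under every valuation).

B, C, D

The schema corresponds to seriality: forall x exists y Rxy.
A: fails — world u has no successor.
B: holds.
C: holds.
D: holds.
Valid on: B, C, D.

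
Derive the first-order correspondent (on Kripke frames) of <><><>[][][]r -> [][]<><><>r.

This is a Sahlqvist (Geach-type) schema ◇^3□^3r → □^2◇^3r.
Minimal-valuation argument: fix x; take any y with xR^3y and any z with xR^2z. Set V(r) to the set of worlds R-reachable from y in exactly 3 steps. Then □^3r holds at y, so the antecedent holds at x; validity forces ◇^3r at z, giving a w with zR^3w and yR^3w.
First-order correspondent: forall x forall y forall z ((x R^3 y & x R^2 z) -> exists w (y R^3 w & z R^3 w)).

forall x forall y forall z ((x R^3 y & x R^2 z) -> exists w (y R^3 w & z R^3 w))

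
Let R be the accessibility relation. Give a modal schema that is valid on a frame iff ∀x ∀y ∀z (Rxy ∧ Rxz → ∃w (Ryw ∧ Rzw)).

This is convergence; the standard corresponding axiom is .2: ◇□s → □◇s.
Suppose ◇□s→□◇s is valid. Take Rxy, Rxz and set V(s)={w : Ryw}. Then □s at y so ◇□s at x, so □◇s at x, so ◇s at z, giving w with Rzw and Ryw.

◇□s → □◇s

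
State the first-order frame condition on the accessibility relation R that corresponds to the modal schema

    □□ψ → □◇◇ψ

∀x ∀z (xRz → ∃w (xR²w ∧ zR²w))

This is a Sahlqvist (Geach-type) schema ◇^0□^2ψ → □^1◇^2ψ.
First-order correspondent: ∀x ∀z (xRz → ∃w (xR²w ∧ zR²w)).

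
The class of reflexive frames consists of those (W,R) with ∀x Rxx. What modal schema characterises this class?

□s → s

This is reflexivity; the standard corresponding axiom is T: □s → s.
Suppose □s→s is valid. At any x set V(s)={w : Rxw}. Then □s holds at x, so s holds at x, i.e. Rxx.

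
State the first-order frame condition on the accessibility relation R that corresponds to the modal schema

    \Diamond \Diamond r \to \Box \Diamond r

\forall x \forall y \forall z ((x R^2 y \wedge xRz) \to \exists w (y = w \wedge zRw))

This is a Sahlqvist (Geach-type) schema ◇^2□^0r → □^1◇^1r.
Minimal-valuation argument: fix x; take any y with xR^2y and any z with xR^1z. Set V(r) to the set of worlds R-reachable from y in exactly 0 steps. Then □^0r holds at y, so the antecedent holds at x; validity forces ◇^1r at z, giving a w with zR^1w and yR^0w.
First-order correspondent: \forall x \forall y \forall z ((x R^2 y \wedge xRz) \to \exists w (y = w \wedge zRw)).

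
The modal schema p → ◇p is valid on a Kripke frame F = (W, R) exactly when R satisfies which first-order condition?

This is frame-equivalent to □p → p (substitute ¬p for p and contrapose).
Suppose □p→p is valid. At any x set V(p)={w : Rxw}. Then □p holds at x, so p holds at x, i.e. Rxx.

reflexivity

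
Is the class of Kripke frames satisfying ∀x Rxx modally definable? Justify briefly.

The condition is reflexivity. A defining modal formula is □p → p.

Definable; □p → p defines it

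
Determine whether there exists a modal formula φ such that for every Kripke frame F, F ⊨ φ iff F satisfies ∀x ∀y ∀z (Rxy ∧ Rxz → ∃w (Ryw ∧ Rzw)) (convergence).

Definable; ◇□r → □◇r defines it

Yes: it is convergence, defined by the .2 schema ◇□r → □◇r.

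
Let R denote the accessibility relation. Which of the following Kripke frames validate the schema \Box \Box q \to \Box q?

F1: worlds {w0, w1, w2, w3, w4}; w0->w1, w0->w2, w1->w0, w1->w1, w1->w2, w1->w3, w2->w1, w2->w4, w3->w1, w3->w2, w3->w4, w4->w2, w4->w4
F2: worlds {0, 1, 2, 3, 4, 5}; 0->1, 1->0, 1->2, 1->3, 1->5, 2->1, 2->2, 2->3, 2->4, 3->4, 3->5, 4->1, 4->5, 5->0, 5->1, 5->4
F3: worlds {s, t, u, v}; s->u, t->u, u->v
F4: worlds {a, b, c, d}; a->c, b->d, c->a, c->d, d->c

Frame correspondent (Sahlqvist): \forall x \forall y (Rxy \to \exists z (Rxz \wedge Rzy)) — i.e. density.
F1: holds.
F2: fails — R01 but no z with R0z and Rz1.
F3: fails — Rsu but no z with Rsz and Rzu.
F4: fails — Rcd but no z with Rcz and Rzd.
Valid on: F1.

F1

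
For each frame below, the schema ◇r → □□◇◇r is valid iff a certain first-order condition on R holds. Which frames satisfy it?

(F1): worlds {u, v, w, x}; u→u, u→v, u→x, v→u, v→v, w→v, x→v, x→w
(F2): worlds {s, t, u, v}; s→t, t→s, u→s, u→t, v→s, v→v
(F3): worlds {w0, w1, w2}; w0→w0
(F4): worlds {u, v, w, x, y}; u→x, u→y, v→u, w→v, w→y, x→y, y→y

The schema corresponds to a generalized confluence (Geach) condition: ∀x ∀y ∀z ((xRy ∧ xR²z) → ∃w (y = w ∧ zR²w)).
(F1): fails — uRx, uR²w but no t with x=t and wR²t.
(F2): fails — sRt, sR²s but no w with t=w and sR²w.
(F3): satisfies the condition.
(F4): fails — uRx, uR²y but no t with x=t and yR²t.
Valid on: (F3).

(F3)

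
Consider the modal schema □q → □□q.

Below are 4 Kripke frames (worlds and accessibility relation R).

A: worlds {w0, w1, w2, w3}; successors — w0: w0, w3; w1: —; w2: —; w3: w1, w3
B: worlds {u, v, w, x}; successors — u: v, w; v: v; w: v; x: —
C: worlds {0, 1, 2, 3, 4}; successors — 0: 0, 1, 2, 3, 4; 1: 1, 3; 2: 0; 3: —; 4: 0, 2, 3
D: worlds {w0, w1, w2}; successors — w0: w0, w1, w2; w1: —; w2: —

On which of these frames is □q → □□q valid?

B, D

The schema corresponds to transitivity: ∀x ∀y ∀z (Rxy ∧ Ryz → Rxz).
A: fails — Rw0w3 and Rw3w1 but not Rw0w1.
B: condition met.
C: fails — R20 and R02 but not R22.
D: condition met.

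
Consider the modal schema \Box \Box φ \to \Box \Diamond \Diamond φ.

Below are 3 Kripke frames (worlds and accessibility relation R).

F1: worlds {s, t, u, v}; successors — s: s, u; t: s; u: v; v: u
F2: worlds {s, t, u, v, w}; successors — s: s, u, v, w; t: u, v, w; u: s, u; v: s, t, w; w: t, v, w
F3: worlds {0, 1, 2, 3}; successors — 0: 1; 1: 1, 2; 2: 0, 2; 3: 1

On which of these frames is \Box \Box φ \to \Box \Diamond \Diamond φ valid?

Frame correspondent (Sahlqvist): \forall x \forall z (xRz \to \exists w (x R^2 w \wedge z R^2 w)) — i.e. a generalized confluence (Geach) condition.
F1: fails — uRv but no w with uR²w and vR²w.
F2: condition met.
F3: condition met.
Valid on: F2, F3.

F2, F3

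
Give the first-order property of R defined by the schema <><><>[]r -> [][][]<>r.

This is a Sahlqvist (Geach-type) schema ◇^3□^1r → □^3◇^1r.
Minimal-valuation argument: fix x; take any y with xR^3y and any z with xR^3z. Set V(r) to the set of worlds R-reachable from y in exactly 1 step. Then □^1r holds at y, so the antecedent holds at x; validity forces ◇^1r at z, giving a w with zR^1w and yR^1w.
First-order correspondent: forall x forall y forall z ((x R^3 y & x R^3 z) -> exists w (yRw & zRw)).

forall x forall y forall z ((x R^3 y & x R^3 z) -> exists w (yRw & zRw))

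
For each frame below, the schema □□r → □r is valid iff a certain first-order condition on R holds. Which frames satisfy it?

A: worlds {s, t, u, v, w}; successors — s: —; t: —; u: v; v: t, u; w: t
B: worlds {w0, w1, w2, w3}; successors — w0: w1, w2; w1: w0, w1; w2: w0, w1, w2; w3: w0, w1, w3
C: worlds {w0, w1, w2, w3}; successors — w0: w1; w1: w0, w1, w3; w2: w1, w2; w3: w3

B, C

Frame correspondent (Sahlqvist): ∀x ∀y (Rxy → ∃z (Rxz ∧ Rzy)) — i.e. density.
A: fails — Ruv but no z with Ruz and Rzv.
B: satisfies the condition.
C: satisfies the condition.
Valid on: B, C.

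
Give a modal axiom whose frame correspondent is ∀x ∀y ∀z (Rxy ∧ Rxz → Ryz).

A defining formula is ◇r → □◇r (the 5 axiom).
Suppose ◇r→□◇r is valid. Take Rxy, Rxz and set V(r)={y}. Then ◇r at x, so □◇r at x, so ◇r at z, so some w with Rzw has r; w=y, i.e. Rzy. By symmetry of the argument, Ryz.

◇r → □◇r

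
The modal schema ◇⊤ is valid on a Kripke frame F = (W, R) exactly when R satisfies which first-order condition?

◇⊤ holds at w iff w has a successor, so frame-validity of ◇⊤ is exactly seriality. Equivalently via □ψ → ◇ψ:
Suppose □ψ→◇ψ is valid. At any x set V(ψ)=W. Then □ψ at x, so ◇ψ at x, so x has a successor.
The converse is a direct semantic check.
Frame condition: ∀x ∃y Rxy.

seriality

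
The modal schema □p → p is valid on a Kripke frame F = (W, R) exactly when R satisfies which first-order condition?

This schema is the T axiom.
It corresponds to reflexivity: ∀x Rxx.

Reflexivity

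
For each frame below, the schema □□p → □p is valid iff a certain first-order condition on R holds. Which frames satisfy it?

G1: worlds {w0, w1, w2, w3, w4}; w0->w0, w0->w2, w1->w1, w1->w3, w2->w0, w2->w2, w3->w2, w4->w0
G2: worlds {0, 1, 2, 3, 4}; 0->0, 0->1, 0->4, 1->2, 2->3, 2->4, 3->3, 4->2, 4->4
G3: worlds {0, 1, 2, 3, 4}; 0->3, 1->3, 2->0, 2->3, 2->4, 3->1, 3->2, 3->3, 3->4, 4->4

Frame correspondent (Sahlqvist): ∀x ∀y (Rxy → ∃z (Rxz ∧ Rzy)) — i.e. density.
G1: condition met.
G2: fails — R12 but no z with R1z and Rz2.
G3: fails — R20 but no z with R2z and Rz0.

G1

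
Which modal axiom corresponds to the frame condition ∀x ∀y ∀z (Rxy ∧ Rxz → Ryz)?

◇ψ → □◇ψ

A defining formula is ◇ψ → □◇ψ (the 5 axiom).
Suppose ◇ψ→□◇ψ is valid. Take Rxy, Rxz and set V(ψ)={y}. Then ◇ψ at x, so □◇ψ at x, so ◇ψ at z, so some w with Rzw has ψ; w=y, i.e. Rzy. By symmetry of the argument, Ryz.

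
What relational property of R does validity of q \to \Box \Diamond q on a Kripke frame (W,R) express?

Symmetry

Suppose q→□◇q is valid. Take Rxy and set V(q)={x}. Then q at x, so □◇q at x, so ◇q at y, so some z with Ryz has q; z=x, i.e. Ryx.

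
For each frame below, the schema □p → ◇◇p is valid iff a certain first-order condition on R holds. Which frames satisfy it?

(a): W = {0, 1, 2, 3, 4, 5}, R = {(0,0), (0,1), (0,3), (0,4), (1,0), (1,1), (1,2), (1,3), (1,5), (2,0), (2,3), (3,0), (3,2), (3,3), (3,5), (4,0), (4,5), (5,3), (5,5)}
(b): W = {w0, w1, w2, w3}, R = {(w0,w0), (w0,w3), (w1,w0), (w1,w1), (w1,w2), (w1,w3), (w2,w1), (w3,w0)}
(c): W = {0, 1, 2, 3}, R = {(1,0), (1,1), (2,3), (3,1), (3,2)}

The schema corresponds to a generalized confluence (Geach) condition: ∀x ∃w (xRw ∧ xR²w).
(a): satisfies the condition.
(b): satisfies the condition.
(c): fails — at 0 but no w with 0Rw and 0R²w.
Valid on: (a), (b).

(a), (b)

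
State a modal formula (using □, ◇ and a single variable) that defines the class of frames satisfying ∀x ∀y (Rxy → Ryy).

The condition is shift-reflexivity. The T□ schema □(□q → q) defines it.

□(□q → q)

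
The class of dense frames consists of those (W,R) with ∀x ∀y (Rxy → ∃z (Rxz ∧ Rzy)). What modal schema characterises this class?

□□ψ → □ψ

The condition is density. The C4 schema □□ψ → □ψ defines it.
Suppose □□ψ→□ψ is valid. Take Rxy and set V(ψ)={w : xR²w}. Then □□ψ at x, so □ψ at x, so ψ at y, i.e. ∃z(Rxz∧Rzy).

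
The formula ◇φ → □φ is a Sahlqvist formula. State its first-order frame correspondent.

Suppose ◇φ→□φ is valid. Take Rxy, Rxz and set V(φ)={y}. Then ◇φ at x, so □φ at x, so φ at z, i.e. z=y.
Conversely, on a frame with partial functionality the schema holds at every world under every valuation.
Frame condition: ∀x ∀y ∀z (Rxy ∧ Rxz → y = z).

partial functionality: ∀x ∀y ∀z (Rxy ∧ Rxz → y = z)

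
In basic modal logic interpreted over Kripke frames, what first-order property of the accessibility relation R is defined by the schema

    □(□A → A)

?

shift-reflexivity: ∀x ∀y (Rxy → Ryy)

Suppose □(□A→A) is valid. Take Rxy and set V(A)={w : Ryw}. Then at y, □A holds; since □(□A→A) at x, □A→A at y, so A at y, i.e. Ryy.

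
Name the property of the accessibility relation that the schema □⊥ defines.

emptiness of R

This schema is the Ver axiom.
Its frame correspondent is emptiness of R — ∀x ∀y ¬Rxy.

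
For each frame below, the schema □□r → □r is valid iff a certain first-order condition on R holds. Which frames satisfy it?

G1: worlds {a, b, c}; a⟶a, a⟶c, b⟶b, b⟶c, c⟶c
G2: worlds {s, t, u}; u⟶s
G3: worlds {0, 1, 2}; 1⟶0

G1

This is the axiom for density; its first-order frame correspondent is ∀x ∀y (Rxy → ∃z (Rxz ∧ Rzy)).
G1: condition met.
G2: fails — Rus but no z with Ruz and Rzs.
G3: fails — R10 but no z with R1z and Rz0.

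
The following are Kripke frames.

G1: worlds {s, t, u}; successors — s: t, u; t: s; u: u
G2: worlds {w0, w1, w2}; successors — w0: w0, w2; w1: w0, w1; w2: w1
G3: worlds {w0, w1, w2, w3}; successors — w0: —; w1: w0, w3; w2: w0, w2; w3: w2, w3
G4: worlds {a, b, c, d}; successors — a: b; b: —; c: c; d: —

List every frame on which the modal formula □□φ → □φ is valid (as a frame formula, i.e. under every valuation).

G2

The schema corresponds to density: ∀x ∀y (Rxy → ∃z (Rxz ∧ Rzy)).
G1: fails — Rts but no z with Rtz and Rzs.
G2: satisfies the condition.
G3: fails — Rw1w0 but no z with Rw1z and Rzw0.
G4: fails — Rab but no z with Raz and Rzb.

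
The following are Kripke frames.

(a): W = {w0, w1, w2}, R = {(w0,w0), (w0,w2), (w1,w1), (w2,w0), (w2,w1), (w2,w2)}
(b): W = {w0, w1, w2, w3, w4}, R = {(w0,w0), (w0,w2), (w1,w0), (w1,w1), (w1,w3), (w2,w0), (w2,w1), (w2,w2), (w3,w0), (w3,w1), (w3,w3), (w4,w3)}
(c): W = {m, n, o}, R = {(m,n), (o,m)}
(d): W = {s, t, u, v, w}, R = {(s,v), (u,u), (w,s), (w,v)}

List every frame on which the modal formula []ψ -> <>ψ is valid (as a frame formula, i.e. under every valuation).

(a), (b)

This is the axiom for seriality; its first-order frame correspondent is forall x exists y Rxy.
(a): holds.
(b): holds.
(c): fails — world n has no successor.
(d): fails — world t has no successor.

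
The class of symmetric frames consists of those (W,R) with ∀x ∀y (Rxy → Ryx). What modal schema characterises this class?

A defining formula is s → □◇s (the B axiom).

s → □◇s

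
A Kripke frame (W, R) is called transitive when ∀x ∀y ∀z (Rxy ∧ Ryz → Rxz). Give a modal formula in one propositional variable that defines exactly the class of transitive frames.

The condition is transitivity. The 4 schema □s → □□s defines it.
Suppose □s→□□s is valid. Take Rxy, Ryz and set V(s)={w : Rxw}. Then □s at x, so □□s at x, so □s at y, so s at z, i.e. Rxz.

□s → □□s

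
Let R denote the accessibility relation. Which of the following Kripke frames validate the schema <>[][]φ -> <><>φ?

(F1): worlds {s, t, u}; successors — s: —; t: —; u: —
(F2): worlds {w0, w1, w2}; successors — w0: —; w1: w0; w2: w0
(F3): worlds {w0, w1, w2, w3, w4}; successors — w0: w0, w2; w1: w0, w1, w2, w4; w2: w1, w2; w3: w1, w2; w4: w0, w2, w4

(F1), (F3)

The schema corresponds to a generalized confluence (Geach) condition: forall x forall y (xRy -> exists w (y R^2 w & x R^2 w)).
(F1): ✓.
(F2): fails — w1Rw0 but no w with w0R²w and w1R²w.
(F3): ✓.
Valid on: (F1), (F3).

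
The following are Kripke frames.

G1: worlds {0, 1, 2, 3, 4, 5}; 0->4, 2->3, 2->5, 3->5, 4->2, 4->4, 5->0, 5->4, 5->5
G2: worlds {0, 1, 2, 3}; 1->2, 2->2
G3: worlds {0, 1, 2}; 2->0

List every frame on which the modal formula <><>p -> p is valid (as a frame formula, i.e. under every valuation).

The schema corresponds to a generalized confluence (Geach) condition: forall x forall y (x R^2 y -> exists w (y = w & x = w)).
G1: fails — 0R²2 but 2 ≠ 0.
G2: fails — 1R²2 but 2 ≠ 1.
G3: holds.

G3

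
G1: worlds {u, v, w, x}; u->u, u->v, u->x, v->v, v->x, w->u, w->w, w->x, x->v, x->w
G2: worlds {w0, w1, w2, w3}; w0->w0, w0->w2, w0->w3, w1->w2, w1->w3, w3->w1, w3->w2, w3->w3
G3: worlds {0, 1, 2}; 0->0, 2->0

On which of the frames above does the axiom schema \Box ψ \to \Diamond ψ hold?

G1

Frame correspondent (Sahlqvist): \forall x \exists y Rxy — i.e. seriality.
G1: holds.
G2: fails — world w2 has no successor.
G3: fails — world 1 has no successor.
Valid on: G1.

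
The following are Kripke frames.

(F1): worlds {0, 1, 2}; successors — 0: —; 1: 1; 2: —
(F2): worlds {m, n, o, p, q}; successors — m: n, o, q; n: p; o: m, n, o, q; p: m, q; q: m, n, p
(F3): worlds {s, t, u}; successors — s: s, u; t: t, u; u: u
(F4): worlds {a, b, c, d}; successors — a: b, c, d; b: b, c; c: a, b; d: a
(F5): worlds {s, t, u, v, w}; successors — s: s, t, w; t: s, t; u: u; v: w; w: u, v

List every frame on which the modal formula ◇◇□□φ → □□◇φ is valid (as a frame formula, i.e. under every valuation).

(F1), (F3)

This is the axiom for a generalized confluence (Geach) condition; its first-order frame correspondent is ∀x ∀y ∀z ((xR²y ∧ xR²z) → ∃w (yR²w ∧ zRw)).
(F1): ✓.
(F2): fails — mR²n, mR²n but no w with nR²w and nRw.
(F3): ✓.
(F4): fails — cR²c, cR²d but no w with cR²w and dRw.
(F5): fails — sR²t, sR²u but no w* with tR²w* and uRw*.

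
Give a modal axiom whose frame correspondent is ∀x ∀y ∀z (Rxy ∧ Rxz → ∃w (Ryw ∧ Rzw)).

◇□r → □◇r

This is convergence; the standard corresponding axiom is .2: ◇□r → □◇r.
Suppose ◇□r→□◇r is valid. Take Rxy, Rxz and set V(r)={w : Ryw}. Then □r at y so ◇□r at x, so □◇r at x, so ◇r at z, giving w with Rzw and Ryw.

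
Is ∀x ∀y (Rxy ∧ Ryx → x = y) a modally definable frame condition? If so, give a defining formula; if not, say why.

Any modally definable frame class is closed under surjective bounded morphisms.
The 6-cycle (worlds a,b,c,d,e,f with a→b→c→d→e→f→a) is antisymmetric. Sending even-indexed worlds to s and odd-indexed worlds to t is a surjective bounded morphism onto the two-world frame with s↔t, which is not antisymmetric.
Hence antisymmetry is not modally definable.

No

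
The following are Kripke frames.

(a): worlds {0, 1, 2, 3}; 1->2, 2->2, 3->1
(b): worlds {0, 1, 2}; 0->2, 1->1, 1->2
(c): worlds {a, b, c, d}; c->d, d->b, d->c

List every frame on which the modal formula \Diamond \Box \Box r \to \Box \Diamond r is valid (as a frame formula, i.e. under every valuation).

The schema corresponds to a generalized confluence (Geach) condition: \forall x \forall y \forall z ((xRy \wedge xRz) \to \exists w (y R^2 w \wedge zRw)).
(a): holds.
(b): fails — 0R2, 0R2 but no w with 2R²w and 2Rw.
(c): fails — cRd, cRd but no w with dR²w and dRw.

(a)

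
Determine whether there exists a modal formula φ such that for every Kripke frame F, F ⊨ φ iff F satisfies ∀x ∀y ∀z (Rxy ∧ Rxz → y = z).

Yes, by ◇r → □r

The condition is partial functionality. A defining modal formula is ◇r → □r.
Suppose ◇r→□r is valid. Take Rxy, Rxz and set V(r)={y}. Then ◇r at x, so □r at x, so r at z, i.e. z=y.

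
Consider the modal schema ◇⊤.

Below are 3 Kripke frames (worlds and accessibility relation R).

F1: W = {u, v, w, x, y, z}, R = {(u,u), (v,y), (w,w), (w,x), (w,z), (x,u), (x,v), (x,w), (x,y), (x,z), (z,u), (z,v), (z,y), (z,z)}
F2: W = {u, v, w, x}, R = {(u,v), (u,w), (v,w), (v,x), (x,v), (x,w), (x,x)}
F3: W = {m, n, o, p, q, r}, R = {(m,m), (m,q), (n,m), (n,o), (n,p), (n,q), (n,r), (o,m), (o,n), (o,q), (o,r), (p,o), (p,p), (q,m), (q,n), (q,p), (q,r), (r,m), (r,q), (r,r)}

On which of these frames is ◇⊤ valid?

This is the axiom for seriality; its first-order frame correspondent is ∀x ∃y Rxy.
F1: fails — world y has no successor.
F2: fails — world w has no successor.
F3: holds.

F3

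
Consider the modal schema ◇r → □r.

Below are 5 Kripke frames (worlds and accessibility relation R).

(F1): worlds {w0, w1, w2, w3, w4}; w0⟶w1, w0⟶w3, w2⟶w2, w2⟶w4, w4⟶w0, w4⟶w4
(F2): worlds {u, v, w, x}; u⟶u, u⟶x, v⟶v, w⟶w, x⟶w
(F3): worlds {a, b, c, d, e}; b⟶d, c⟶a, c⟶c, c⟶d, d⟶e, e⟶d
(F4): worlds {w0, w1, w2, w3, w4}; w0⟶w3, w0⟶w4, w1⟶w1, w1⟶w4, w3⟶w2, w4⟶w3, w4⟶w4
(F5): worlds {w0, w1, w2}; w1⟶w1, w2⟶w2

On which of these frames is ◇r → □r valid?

This is the axiom for partial functionality; its first-order frame correspondent is ∀x ∀y ∀z (Rxy ∧ Rxz → y = z).
(F1): fails — w0 sees both w1 and w3.
(F2): fails — u sees both u and x.
(F3): fails — c sees both a and c.
(F4): fails — w0 sees both w3 and w4.
(F5): condition met.
Valid on: (F5).

(F5)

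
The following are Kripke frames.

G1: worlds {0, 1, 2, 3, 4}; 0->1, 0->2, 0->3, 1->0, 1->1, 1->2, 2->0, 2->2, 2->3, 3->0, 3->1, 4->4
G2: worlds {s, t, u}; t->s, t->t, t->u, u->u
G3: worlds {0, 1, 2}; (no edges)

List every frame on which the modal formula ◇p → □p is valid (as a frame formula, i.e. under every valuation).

G3

This is the axiom for partial functionality; its first-order frame correspondent is ∀x ∀y ∀z (Rxy ∧ Rxz → y = z).
G1: fails — 0 sees both 1 and 2.
G2: fails — t sees both s and t.
G3: satisfies the condition.
Valid on: G3.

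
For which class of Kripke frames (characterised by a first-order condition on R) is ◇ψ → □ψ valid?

Partial functionality

Suppose ◇ψ→□ψ is valid. Take Rxy, Rxz and set V(ψ)={y}. Then ◇ψ at x, so □ψ at x, so ψ at z, i.e. z=y.
The converse is a direct semantic check.
So the correspondent is partial functionality.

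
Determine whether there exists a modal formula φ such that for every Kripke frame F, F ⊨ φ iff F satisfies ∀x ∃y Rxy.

Yes, by □r → ◇r

This is a Sahlqvist condition; the D axiom □r → ◇r defines it.
Suppose □r→◇r is valid. At any x set V(r)=W. Then □r at x, so ◇r at x, so x has a successor.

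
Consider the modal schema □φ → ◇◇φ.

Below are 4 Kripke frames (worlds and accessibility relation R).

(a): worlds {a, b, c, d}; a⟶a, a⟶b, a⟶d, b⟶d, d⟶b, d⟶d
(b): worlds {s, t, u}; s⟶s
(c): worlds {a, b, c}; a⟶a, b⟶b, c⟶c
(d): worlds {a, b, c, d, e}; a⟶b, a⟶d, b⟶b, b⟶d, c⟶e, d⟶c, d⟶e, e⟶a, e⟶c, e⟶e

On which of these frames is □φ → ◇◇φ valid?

(c), (d)

The schema corresponds to a generalized confluence (Geach) condition: ∀x ∃w (xRw ∧ xR²w).
(a): fails — at c but no w with cRw and cR²w.
(b): fails — at t but no w with tRw and tR²w.
(c): satisfies the condition.
(d): satisfies the condition.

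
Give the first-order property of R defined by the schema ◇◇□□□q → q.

This is a Sahlqvist (Geach-type) schema ◇^2□^3q → □^0◇^0q.
First-order correspondent: ∀x ∀y (xR²y → ∃w (yR³w ∧ x = w)).

∀x ∀y (xR²y → ∃w (yR³w ∧ x = w))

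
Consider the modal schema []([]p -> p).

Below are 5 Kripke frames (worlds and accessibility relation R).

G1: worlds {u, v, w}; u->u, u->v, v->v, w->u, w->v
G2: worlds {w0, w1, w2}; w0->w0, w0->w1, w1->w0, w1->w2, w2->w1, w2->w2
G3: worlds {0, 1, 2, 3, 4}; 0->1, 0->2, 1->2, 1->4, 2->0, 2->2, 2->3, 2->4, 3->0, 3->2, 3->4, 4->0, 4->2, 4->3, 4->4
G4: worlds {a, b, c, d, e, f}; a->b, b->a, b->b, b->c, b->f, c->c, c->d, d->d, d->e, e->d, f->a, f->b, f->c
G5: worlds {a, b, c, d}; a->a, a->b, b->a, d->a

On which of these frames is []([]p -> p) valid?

G1

This is the axiom for shift-reflexivity; its first-order frame correspondent is forall x forall y (Rxy -> Ryy).
G1: condition met.
G2: fails — Rw0w1 but not Rw1w1.
G3: fails — R01 but not R11.
G4: fails — Rbf but not Rff.
G5: fails — Rab but not Rbb.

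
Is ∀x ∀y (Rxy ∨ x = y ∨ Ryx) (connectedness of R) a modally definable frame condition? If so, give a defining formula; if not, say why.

Any modally definable frame class is closed under disjoint unions.
Take 3 disjoint single-world reflexive frames: each is trivially connected, but their disjoint union has 3 worlds with no edge between distinct components, so it is not connected.
Hence connectedness of R is not modally definable.

No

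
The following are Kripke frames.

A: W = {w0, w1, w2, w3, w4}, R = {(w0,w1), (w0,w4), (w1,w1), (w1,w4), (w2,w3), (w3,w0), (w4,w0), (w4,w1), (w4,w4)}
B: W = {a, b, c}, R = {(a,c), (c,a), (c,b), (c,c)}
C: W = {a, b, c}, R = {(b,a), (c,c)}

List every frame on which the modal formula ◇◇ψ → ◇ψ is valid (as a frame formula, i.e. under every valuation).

C

The schema corresponds to transitivity: ∀x ∀y ∀z (Rxy ∧ Ryz → Rxz).
A: fails — Rw0w4 and Rw4w0 but not Rw0w0.
B: fails — Rac and Rca but not Raa.
C: holds.
Valid on: C.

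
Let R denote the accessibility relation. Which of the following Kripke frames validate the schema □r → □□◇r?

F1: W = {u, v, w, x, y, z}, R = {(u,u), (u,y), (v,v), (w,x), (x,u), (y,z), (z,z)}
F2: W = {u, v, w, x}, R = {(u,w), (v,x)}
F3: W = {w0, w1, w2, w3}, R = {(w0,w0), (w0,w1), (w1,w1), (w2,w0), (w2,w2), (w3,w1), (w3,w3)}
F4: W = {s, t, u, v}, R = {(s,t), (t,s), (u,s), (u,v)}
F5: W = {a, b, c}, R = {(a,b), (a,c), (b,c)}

The schema corresponds to a generalized confluence (Geach) condition: ∀x ∀z (xR²z → ∃w (xRw ∧ zRw)).
F1: fails — uR²y but no t with uRt and yRt.
F2: ✓.
F3: fails — w2R²w1 but no w with w2Rw and w1Rw.
F4: ✓.
F5: fails — aR²c but no w with aRw and cRw.

F2, F4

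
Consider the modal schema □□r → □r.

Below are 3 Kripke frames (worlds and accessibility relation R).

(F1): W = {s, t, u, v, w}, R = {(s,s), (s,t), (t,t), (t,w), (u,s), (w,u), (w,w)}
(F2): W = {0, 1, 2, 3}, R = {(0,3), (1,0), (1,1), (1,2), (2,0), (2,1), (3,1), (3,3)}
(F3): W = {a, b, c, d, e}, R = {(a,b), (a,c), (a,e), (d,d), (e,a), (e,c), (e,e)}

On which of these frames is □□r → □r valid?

(F1), (F2)

Frame correspondent (Sahlqvist): ∀x ∀y (Rxy → ∃z (Rxz ∧ Rzy)) — i.e. density.
(F1): satisfies the condition.
(F2): satisfies the condition.
(F3): fails — Rab but no z with Raz and Rzb.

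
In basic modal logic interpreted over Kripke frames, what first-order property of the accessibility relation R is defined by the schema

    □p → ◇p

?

Suppose □p→◇p is valid. At any x set V(p)=W. Then □p at x, so ◇p at x, so x has a successor.
The converse is a direct semantic check.
So the correspondent is seriality.

seriality: ∀x ∃y Rxy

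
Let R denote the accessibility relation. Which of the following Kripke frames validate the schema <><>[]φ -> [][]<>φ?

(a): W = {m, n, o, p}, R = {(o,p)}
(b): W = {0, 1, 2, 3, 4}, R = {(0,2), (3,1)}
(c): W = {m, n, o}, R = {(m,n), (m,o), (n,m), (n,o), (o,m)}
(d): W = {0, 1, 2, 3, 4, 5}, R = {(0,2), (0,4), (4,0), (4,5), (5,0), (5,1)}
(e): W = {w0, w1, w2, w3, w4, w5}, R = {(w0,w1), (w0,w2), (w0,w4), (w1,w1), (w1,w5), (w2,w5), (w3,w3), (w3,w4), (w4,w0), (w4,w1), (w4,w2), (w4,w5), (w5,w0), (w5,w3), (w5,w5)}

Frame correspondent (Sahlqvist): forall x forall y forall z ((x R^2 y & x R^2 z) -> exists w (yRw & zRw)) — i.e. a generalized confluence (Geach) condition.
(a): satisfies the condition.
(b): satisfies the condition.
(c): fails — mR²m, mR²o but no w with mRw and oRw.
(d): fails — 0R²0, 0R²5 but no w with 0Rw and 5Rw.
(e): fails — w0R²w0, w0R²w2 but no w with w0Rw and w2Rw.

(a), (b)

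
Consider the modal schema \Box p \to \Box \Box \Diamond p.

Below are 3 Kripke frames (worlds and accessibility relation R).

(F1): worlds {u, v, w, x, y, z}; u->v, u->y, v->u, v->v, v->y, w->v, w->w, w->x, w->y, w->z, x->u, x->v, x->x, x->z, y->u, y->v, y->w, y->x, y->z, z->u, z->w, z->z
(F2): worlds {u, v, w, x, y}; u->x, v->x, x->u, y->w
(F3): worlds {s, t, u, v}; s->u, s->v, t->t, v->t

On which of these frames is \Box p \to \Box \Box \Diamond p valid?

(F2)

Frame correspondent (Sahlqvist): \forall x \forall z (x R^2 z \to \exists w (xRw \wedge zRw)) — i.e. a generalized confluence (Geach) condition.
(F1): fails — uR²z but no t with uRt and zRt.
(F2): satisfies the condition.
(F3): fails — sR²t but no w with sRw and tRw.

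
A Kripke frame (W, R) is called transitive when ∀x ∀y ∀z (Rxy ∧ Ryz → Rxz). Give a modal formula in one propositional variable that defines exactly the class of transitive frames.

The condition is transitivity. The 4 schema □ψ → □□ψ defines it.

□ψ → □□ψ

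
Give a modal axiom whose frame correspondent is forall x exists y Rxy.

The condition is seriality. The D schema □s → ◇s defines it.
Suppose □s→◇s is valid. At any x set V(s)=W. Then □s at x, so ◇s at x, so x has a successor.

□s → ◇s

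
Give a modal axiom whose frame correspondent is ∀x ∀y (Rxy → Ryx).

p → □◇p

A defining formula is p → □◇p (the B axiom).
Suppose p→□◇p is valid. Take Rxy and set V(p)={x}. Then p at x, so □◇p at x, so ◇p at y, so some z with Ryz has p; z=x, i.e. Ryx.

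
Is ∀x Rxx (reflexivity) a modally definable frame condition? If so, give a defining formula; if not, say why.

The condition is reflexivity. A defining modal formula is □p → p.
Suppose □p→p is valid. At any x set V(p)={w : Rxw}. Then □p holds at x, so p holds at x, i.e. Rxx.

Yes, by □p → p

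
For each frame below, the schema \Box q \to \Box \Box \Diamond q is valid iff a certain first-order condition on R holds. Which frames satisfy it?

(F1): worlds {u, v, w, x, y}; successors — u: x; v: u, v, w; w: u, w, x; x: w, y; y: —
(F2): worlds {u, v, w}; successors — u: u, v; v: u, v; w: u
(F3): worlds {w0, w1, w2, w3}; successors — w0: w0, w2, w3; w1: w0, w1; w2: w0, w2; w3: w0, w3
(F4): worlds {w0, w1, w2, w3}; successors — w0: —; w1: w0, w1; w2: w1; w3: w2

(F2), (F3)

Frame correspondent (Sahlqvist): \forall x \forall z (x R^2 z \to \exists w (xRw \wedge zRw)) — i.e. a generalized confluence (Geach) condition.
(F1): fails — uR²y but no t with uRt and yRt.
(F2): holds.
(F3): holds.
(F4): fails — w1R²w0 but no w with w1Rw and w0Rw.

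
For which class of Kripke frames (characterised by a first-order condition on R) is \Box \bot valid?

emptiness of R: \forall x \forall y \neg Rxy

□⊥ is valid iff no world has any successor (otherwise □⊥ fails at any world with one).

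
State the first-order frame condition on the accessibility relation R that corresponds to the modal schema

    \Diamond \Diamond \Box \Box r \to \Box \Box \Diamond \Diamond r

\forall x \forall y \forall z ((x R^2 y \wedge x R^2 z) \to \exists w (y R^2 w \wedge z R^2 w))

This is a Sahlqvist (Geach-type) schema ◇^2□^2r → □^2◇^2r.
First-order correspondent: \forall x \forall y \forall z ((x R^2 y \wedge x R^2 z) \to \exists w (y R^2 w \wedge z R^2 w)).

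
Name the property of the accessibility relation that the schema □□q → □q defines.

density: ∀x ∀y (Rxy → ∃z (Rxz ∧ Rzy))

This schema is the C4 axiom.
It corresponds to density: ∀x ∀y (Rxy → ∃z (Rxz ∧ Rzy)).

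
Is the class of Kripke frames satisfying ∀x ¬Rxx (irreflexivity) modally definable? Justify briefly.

Not modally definable

If a class were modally definable it would be closed under surjective bounded morphisms (Goldblatt–Thomason).
The 2-cycle (worlds 0,1 with 0→1→0) is irreflexive, and the map sending every world to a single reflexive point • is a surjective bounded morphism (forth: every edge maps to (•,•); back: every world has a successor). So any modal formula valid on the 2-cycle is also valid on the reflexive point, which is not irreflexive.
So no modal formula (or set of formulas) defines exactly the irreflexive frames.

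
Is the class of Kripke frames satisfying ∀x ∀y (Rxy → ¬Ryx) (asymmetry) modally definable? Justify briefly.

Modal frame validity is preserved under surjective bounded morphisms.
The 4-cycle (worlds s,t,u,v with s→t→u→v→s) is asymmetric. Mapping every world to a single reflexive point • is a surjective bounded morphism, and the reflexive point is not asymmetric (R•• but asymmetry requires ¬R••).
So the class is not modally definable.

Not definable by any modal formula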